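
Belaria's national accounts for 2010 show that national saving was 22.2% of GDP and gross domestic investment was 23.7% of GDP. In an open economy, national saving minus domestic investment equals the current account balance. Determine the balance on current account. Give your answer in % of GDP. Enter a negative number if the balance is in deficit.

-1.5

CA = S - I = 22.2 - 23.7 = -1.5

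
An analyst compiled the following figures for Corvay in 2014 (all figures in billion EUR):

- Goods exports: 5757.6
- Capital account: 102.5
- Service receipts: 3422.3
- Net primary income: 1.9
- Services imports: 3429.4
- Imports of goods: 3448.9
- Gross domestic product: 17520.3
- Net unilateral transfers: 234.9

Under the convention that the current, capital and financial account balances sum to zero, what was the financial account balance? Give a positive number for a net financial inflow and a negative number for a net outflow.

-2640.9

Goods balance = 5757.6 - 3448.9 = 2308.7
Services balance = 3422.3 - 3429.4 = -7.1
Trade balance (goods + services) = 2308.7 + (-7.1) = 2301.6
Net primary income = 1.9
Net secondary income = 234.9
Current account = 2301.6 + 1.9 + 234.9 = 2538.4
Financial account = -(2538.4 + 102.5) = -2640.9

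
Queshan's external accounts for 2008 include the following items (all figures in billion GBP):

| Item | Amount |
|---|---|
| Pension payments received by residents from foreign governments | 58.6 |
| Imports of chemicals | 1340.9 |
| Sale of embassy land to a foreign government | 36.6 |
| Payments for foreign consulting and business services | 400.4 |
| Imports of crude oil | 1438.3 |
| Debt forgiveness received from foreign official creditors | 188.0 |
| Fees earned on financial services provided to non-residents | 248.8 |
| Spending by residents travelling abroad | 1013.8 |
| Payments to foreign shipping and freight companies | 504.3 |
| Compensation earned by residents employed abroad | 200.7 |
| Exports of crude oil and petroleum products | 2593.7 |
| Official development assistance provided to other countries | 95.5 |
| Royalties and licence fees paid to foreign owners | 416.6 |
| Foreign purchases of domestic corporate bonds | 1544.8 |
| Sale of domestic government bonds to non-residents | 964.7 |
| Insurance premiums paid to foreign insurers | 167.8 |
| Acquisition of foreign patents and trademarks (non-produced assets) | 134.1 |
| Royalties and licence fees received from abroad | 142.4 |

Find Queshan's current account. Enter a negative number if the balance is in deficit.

-2133.4

Goods: -1438.3 - 1340.9 + 2593.7 = -185.5
Services: 142.4 - 400.4 - 167.8 - 1013.8 - 416.6 - 504.3 + 248.8 = -2111.7
Primary income: 200.7
Secondary income: -95.5 + 58.6 = -36.9
Current account = (-185.5) + (-2111.7) + 200.7 + (-36.9) = -2133.4
(Excluded from the current account — capital account: sale of embassy land to a foreign government 36.6, debt forgiveness received from foreign official creditors 188.0, acquisition of foreign patents and trademarks (non-produced assets) 134.1; financial account: foreign purchases of domestic corporate bonds 1544.8, sale of domestic government bonds to non-residents 964.7.)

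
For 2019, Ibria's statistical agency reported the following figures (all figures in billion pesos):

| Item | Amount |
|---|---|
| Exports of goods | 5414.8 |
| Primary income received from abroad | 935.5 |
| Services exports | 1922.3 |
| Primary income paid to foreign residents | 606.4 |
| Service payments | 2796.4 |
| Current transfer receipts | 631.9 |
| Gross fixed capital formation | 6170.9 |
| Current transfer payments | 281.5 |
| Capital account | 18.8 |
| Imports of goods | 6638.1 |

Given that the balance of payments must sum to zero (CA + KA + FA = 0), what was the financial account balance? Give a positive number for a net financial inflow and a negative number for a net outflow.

Goods balance = 5414.8 - 6638.1 = -1223.3
Services balance = 1922.3 - 2796.4 = -874.1
Trade balance (goods + services) = -1223.3 + (-874.1) = -2097.4
Net primary income = 935.5 - 606.4 = 329.1
Net secondary income = 631.9 - 281.5 = 350.4
Current account = -2097.4 + 329.1 + 350.4 = -1417.9
Financial account = -(-1417.9 + 18.8) = 1399.1

1399.1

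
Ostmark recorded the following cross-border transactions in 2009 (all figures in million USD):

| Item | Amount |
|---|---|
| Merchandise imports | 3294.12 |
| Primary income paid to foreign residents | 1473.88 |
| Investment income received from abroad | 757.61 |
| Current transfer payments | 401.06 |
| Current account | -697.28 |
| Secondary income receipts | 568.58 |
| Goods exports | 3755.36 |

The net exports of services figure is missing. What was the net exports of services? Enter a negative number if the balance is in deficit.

Current account = goods balance + services balance + net primary income + net secondary income
Sum of the known components = -87.51
Net exports of services = CA - (known components) = -697.28 - (-87.51) = -609.77

-609.77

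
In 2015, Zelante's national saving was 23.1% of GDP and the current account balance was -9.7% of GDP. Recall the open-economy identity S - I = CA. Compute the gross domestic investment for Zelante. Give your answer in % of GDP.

S - I = CA (net lending to the rest of the world).
I = S - CA = 23.1 - (-9.7) = 32.8

32.8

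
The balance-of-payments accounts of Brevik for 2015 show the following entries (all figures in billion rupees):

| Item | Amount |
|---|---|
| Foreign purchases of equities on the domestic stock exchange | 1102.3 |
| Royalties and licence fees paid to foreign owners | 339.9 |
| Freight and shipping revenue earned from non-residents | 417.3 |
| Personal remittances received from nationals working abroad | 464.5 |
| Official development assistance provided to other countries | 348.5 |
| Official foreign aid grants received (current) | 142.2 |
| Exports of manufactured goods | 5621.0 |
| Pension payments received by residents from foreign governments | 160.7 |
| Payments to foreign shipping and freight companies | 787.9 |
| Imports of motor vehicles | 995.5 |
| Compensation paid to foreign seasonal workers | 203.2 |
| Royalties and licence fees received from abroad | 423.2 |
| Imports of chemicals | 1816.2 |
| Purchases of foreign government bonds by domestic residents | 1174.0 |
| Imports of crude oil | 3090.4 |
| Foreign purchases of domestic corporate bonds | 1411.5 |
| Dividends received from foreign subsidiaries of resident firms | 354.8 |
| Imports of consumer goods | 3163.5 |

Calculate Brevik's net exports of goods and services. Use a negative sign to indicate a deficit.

-3731.9

Goods: -3090.4 + 5621.0 - 1816.2 - 3163.5 - 995.5 = -3444.6
Services: 423.2 + 417.3 - 787.9 - 339.9 = -287.3
Trade balance = -3444.6 + (-287.3) = -3731.9
(Excluded from the trade balance — financial account: foreign purchases of equities on the domestic stock exchange 1102.3, purchases of foreign government bonds by domestic residents 1174.0, foreign purchases of domestic corporate bonds 1411.5; secondary income: personal remittances received from nationals working abroad 464.5, official development assistance provided to other countries 348.5, official foreign aid grants received (current) 142.2, pension payments received by residents from foreign governments 160.7; primary income: compensation paid to foreign seasonal workers 203.2, dividends received from foreign subsidiaries of resident firms 354.8.)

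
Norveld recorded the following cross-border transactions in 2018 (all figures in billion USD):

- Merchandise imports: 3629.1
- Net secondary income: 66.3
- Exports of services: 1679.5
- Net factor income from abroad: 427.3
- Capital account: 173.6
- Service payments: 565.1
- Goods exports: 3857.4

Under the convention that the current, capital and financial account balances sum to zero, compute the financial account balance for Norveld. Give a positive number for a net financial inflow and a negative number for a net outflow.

Goods balance = 3857.4 - 3629.1 = 228.3
Services balance = 1679.5 - 565.1 = 1114.4
Trade balance (goods + services) = 228.3 + 1114.4 = 1342.7
Net primary income = 427.3
Net secondary income = 66.3
Current account = 1342.7 + 427.3 + 66.3 = 1836.3
Financial account = -(1836.3 + 173.6) = -2009.9

-2009.9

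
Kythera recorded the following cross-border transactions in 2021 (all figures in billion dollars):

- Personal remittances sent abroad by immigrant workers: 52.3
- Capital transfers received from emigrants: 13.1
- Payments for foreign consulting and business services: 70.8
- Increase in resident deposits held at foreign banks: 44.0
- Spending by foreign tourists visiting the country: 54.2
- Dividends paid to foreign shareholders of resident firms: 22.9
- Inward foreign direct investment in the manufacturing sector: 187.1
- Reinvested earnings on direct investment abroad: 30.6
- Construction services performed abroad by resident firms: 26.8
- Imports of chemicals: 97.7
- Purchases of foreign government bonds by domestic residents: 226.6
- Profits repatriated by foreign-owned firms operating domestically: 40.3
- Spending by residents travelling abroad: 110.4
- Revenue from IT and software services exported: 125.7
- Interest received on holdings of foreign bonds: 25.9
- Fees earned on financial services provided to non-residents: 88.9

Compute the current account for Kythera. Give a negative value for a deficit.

Goods: -97.7
Services: -70.8 + 54.2 + 125.7 + 26.8 + 88.9 - 110.4 = 114.4
Primary income: -22.9 - 40.3 + 30.6 + 25.9 = -6.7
Secondary income: -52.3
Current account = (-97.7) + 114.4 + (-6.7) + (-52.3) = -42.3
(Excluded from the current account — capital account: capital transfers received from emigrants 13.1; financial account: increase in resident deposits held at foreign banks 44.0, inward foreign direct investment in the manufacturing sector 187.1, purchases of foreign government bonds by domestic residents 226.6.)

-42.3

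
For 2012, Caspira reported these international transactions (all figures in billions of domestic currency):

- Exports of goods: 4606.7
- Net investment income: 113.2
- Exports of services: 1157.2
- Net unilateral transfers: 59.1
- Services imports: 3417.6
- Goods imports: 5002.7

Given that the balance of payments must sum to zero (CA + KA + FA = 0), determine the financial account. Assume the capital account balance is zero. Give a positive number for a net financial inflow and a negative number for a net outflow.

2484.1

Goods balance = 4606.7 - 5002.7 = -396.0
Services balance = 1157.2 - 3417.6 = -2260.4
Trade balance (goods + services) = -396.0 + (-2260.4) = -2656.4
Net primary income = 113.2
Net secondary income = 59.1
Current account = -2656.4 + 113.2 + 59.1 = -2484.1
Financial account = -(-2484.1) = 2484.1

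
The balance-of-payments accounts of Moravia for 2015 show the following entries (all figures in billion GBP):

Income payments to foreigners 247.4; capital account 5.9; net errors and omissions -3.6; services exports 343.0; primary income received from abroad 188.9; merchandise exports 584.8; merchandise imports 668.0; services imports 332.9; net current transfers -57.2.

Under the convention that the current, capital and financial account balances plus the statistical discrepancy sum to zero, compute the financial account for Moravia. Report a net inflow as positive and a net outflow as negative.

Goods balance = 584.8 - 668.0 = -83.2
Services balance = 343.0 - 332.9 = 10.1
Trade balance (goods + services) = -83.2 + 10.1 = -73.1
Net primary income = 188.9 - 247.4 = -58.5
Net secondary income = -57.2
Current account = -73.1 + (-58.5) + (-57.2) = -188.8
Financial account = -(-188.8 + 5.9 + (-3.6)) = 186.5

186.5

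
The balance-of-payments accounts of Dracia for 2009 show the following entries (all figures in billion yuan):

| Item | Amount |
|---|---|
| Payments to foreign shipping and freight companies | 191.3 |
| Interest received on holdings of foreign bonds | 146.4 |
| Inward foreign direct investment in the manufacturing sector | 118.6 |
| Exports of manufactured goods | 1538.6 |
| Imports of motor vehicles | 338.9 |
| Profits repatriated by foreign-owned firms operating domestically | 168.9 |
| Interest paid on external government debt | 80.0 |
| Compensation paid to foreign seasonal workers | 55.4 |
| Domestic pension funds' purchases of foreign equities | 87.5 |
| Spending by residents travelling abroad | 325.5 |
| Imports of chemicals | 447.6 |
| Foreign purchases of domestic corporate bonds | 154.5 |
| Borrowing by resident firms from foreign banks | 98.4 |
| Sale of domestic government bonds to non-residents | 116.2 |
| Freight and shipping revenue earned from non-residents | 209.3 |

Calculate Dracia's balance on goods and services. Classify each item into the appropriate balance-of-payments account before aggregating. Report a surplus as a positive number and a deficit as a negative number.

Goods: -447.6 - 338.9 + 1538.6 = 752.1
Services: -325.5 - 191.3 + 209.3 = -307.5
Trade balance = 752.1 + (-307.5) = 444.6
(Excluded from the trade balance — primary income: interest received on holdings of foreign bonds 146.4, profits repatriated by foreign-owned firms operating domestically 168.9, interest paid on external government debt 80.0, compensation paid to foreign seasonal workers 55.4; financial account: inward foreign direct investment in the manufacturing sector 118.6, domestic pension funds' purchases of foreign equities 87.5, foreign purchases of domestic corporate bonds 154.5, borrowing by resident firms from foreign banks 98.4, sale of domestic government bonds to non-residents 116.2.)

444.6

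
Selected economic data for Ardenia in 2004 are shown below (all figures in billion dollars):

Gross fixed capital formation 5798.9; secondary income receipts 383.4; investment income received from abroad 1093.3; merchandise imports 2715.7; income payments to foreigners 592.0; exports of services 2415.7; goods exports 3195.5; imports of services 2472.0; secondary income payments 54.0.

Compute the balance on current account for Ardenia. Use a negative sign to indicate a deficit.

1254.2

Goods balance = 3195.5 - 2715.7 = 479.8
Services balance = 2415.7 - 2472.0 = -56.3
Trade balance (goods + services) = 479.8 + (-56.3) = 423.5
Net primary income = 1093.3 - 592.0 = 501.3
Net secondary income = 383.4 - 54.0 = 329.4
Current account = 423.5 + 501.3 + 329.4 = 1254.2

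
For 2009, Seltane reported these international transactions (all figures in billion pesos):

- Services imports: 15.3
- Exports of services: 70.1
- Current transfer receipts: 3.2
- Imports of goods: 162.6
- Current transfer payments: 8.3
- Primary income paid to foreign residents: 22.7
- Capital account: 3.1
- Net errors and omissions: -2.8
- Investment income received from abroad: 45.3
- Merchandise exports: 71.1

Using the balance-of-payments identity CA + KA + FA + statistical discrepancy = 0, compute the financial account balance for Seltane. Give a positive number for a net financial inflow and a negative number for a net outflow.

Goods balance = 71.1 - 162.6 = -91.5
Services balance = 70.1 - 15.3 = 54.8
Trade balance (goods + services) = -91.5 + 54.8 = -36.7
Net primary income = 45.3 - 22.7 = 22.6
Net secondary income = 3.2 - 8.3 = -5.1
Current account = -36.7 + 22.6 + (-5.1) = -19.2
Financial account = -(-19.2 + 3.1 + (-2.8)) = 18.9

18.9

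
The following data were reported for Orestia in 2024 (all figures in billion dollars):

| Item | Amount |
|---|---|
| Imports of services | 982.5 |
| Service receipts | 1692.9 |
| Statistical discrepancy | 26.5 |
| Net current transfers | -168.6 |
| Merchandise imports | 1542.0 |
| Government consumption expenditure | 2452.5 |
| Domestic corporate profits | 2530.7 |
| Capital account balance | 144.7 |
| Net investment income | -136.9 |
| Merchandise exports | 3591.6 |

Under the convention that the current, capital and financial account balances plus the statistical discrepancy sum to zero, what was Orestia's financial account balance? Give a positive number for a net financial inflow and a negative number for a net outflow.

Goods balance = 3591.6 - 1542.0 = 2049.6
Services balance = 1692.9 - 982.5 = 710.4
Trade balance (goods + services) = 2049.6 + 710.4 = 2760.0
Net primary income = -136.9
Net secondary income = -168.6
Current account = 2760.0 + (-136.9) + (-168.6) = 2454.5
Financial account = -(2454.5 + 144.7 + 26.5) = -2625.7

-2625.7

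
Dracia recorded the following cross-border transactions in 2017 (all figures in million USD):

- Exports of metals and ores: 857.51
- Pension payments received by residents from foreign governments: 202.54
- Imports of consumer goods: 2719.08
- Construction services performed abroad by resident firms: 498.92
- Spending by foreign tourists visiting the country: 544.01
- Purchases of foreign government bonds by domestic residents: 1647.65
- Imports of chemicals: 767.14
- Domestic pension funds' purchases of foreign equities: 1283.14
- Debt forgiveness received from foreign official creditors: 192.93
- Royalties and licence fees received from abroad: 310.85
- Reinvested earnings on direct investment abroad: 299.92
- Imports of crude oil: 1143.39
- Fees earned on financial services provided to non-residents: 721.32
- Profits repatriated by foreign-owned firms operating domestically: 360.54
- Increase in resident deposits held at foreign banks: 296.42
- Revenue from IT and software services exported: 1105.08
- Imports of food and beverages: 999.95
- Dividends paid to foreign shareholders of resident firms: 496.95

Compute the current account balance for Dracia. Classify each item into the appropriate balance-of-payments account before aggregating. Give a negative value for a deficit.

Goods: -1143.39 - 999.95 - 2719.08 - 767.14 + 857.51 = -4772.05
Services: 544.01 + 498.92 + 310.85 + 1105.08 + 721.32 = 3180.18
Primary income: -496.95 - 360.54 + 299.92 = -557.57
Secondary income: 202.54
Current account = (-4772.05) + 3180.18 + (-557.57) + 202.54 = -1946.90
(Excluded from the current account — financial account: purchases of foreign government bonds by domestic residents 1647.65, domestic pension funds' purchases of foreign equities 1283.14, increase in resident deposits held at foreign banks 296.42; capital account: debt forgiveness received from foreign official creditors 192.93.)

-1946.90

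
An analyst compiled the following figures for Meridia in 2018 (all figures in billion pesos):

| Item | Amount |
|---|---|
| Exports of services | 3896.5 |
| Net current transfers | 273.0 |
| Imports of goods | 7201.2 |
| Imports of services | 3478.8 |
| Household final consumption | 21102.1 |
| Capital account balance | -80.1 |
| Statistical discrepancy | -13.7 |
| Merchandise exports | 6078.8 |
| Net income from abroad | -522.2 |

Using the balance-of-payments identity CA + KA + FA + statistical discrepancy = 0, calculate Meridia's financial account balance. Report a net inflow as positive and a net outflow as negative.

Goods balance = 6078.8 - 7201.2 = -1122.4
Services balance = 3896.5 - 3478.8 = 417.7
Trade balance (goods + services) = -1122.4 + 417.7 = -704.7
Net primary income = -522.2
Net secondary income = 273.0
Current account = -704.7 + (-522.2) + 273.0 = -953.9
Financial account = -(-953.9 + (-80.1) + (-13.7)) = 1047.7

1047.7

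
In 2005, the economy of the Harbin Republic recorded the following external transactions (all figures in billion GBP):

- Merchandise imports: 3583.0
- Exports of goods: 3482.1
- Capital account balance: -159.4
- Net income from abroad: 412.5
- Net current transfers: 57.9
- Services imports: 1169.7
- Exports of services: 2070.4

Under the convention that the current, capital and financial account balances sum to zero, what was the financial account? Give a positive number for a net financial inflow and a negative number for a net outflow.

Goods balance = 3482.1 - 3583.0 = -100.9
Services balance = 2070.4 - 1169.7 = 900.7
Trade balance (goods + services) = -100.9 + 900.7 = 799.8
Net primary income = 412.5
Net secondary income = 57.9
Current account = 799.8 + 412.5 + 57.9 = 1270.2
Financial account = -(1270.2 + (-159.4)) = -1110.8

-1110.8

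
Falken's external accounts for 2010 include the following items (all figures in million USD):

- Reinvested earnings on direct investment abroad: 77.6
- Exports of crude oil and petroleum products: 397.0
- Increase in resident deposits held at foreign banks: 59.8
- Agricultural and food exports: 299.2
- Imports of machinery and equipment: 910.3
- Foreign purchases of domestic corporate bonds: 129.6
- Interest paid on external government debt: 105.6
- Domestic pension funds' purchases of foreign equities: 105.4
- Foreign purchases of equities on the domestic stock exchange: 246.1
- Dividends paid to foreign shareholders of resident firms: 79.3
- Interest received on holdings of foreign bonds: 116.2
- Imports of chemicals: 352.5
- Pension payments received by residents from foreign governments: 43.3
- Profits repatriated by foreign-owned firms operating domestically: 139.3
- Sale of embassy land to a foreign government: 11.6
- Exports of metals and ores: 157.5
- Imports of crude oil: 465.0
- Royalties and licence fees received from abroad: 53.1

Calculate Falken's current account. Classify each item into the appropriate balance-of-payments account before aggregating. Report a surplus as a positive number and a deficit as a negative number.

Goods: 299.2 + 157.5 - 910.3 + 397.0 - 465.0 - 352.5 = -874.1
Services: 53.1
Primary income: 116.2 + 77.6 - 79.3 - 139.3 - 105.6 = -130.4
Secondary income: 43.3
Current account = (-874.1) + 53.1 + (-130.4) + 43.3 = -908.1
(Excluded from the current account — financial account: increase in resident deposits held at foreign banks 59.8, foreign purchases of domestic corporate bonds 129.6, domestic pension funds' purchases of foreign equities 105.4, foreign purchases of equities on the domestic stock exchange 246.1; capital account: sale of embassy land to a foreign government 11.6.)

-908.1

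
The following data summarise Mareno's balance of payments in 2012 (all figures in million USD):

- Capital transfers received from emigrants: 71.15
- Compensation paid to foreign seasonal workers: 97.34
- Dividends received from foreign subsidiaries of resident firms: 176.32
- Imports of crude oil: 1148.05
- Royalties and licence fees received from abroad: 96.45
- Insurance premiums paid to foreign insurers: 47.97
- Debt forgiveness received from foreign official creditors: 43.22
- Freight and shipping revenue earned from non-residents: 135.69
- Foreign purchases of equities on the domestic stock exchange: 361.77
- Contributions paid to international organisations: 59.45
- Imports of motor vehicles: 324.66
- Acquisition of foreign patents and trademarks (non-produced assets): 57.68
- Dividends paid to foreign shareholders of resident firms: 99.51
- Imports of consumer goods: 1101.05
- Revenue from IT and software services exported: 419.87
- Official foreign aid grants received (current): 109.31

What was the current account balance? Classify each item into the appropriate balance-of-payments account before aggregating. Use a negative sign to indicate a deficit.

-1940.39

Goods: -1148.05 - 324.66 - 1101.05 = -2573.76
Services: 135.69 + 419.87 - 47.97 + 96.45 = 604.04
Primary income: -99.51 + 176.32 - 97.34 = -20.53
Secondary income: 109.31 - 59.45 = 49.86
Current account = (-2573.76) + 604.04 + (-20.53) + 49.86 = -1940.39
(Excluded from the current account — capital account: capital transfers received from emigrants 71.15, debt forgiveness received from foreign official creditors 43.22, acquisition of foreign patents and trademarks (non-produced assets) 57.68; financial account: foreign purchases of equities on the domestic stock exchange 361.77.)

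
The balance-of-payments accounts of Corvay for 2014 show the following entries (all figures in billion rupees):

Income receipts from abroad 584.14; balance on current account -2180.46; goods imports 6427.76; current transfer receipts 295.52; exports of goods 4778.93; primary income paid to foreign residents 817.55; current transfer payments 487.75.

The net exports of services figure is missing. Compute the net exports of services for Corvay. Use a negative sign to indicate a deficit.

-105.99

Current account = goods balance + services balance + net primary income + net secondary income
Sum of the known components = -2074.47
Net exports of services = CA - (known components) = -2180.46 - (-2074.47) = -105.99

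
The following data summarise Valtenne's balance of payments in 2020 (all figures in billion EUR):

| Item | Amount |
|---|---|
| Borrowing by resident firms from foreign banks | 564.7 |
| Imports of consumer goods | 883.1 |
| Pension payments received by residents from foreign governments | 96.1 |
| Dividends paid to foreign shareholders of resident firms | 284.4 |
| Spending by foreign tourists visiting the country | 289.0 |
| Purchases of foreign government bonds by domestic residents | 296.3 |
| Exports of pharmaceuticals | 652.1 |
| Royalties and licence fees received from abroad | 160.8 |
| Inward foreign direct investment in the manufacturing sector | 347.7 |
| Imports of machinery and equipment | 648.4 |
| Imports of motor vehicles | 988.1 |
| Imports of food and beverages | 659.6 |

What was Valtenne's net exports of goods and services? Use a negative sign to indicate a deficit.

-2077.3

Goods: -988.1 - 883.1 + 652.1 - 659.6 - 648.4 = -2527.1
Services: 160.8 + 289.0 = 449.8
Trade balance = -2527.1 + 449.8 = -2077.3
(Excluded from the trade balance — financial account: borrowing by resident firms from foreign banks 564.7, purchases of foreign government bonds by domestic residents 296.3, inward foreign direct investment in the manufacturing sector 347.7; secondary income: pension payments received by residents from foreign governments 96.1; primary income: dividends paid to foreign shareholders of resident firms 284.4.)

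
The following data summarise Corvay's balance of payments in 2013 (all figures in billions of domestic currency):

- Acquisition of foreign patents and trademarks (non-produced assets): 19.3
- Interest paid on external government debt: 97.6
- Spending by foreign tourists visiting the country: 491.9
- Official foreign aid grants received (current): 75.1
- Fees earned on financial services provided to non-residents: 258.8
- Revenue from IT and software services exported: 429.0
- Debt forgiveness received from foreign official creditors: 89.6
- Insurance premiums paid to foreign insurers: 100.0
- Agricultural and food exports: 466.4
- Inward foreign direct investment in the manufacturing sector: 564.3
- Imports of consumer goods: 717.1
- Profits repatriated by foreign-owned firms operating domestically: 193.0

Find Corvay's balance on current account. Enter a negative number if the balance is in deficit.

613.5

Goods: 466.4 - 717.1 = -250.7
Services: 429.0 - 100.0 + 258.8 + 491.9 = 1079.7
Primary income: -97.6 - 193.0 = -290.6
Secondary income: 75.1
Current account = (-250.7) + 1079.7 + (-290.6) + 75.1 = 613.5
(Excluded from the current account — capital account: acquisition of foreign patents and trademarks (non-produced assets) 19.3, debt forgiveness received from foreign official creditors 89.6; financial account: inward foreign direct investment in the manufacturing sector 564.3.)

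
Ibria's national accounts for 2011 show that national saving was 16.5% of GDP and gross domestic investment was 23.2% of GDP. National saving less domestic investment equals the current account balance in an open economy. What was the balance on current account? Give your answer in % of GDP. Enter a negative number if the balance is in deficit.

-6.7

S - I = CA (net lending to the rest of the world).
CA = S - I = 16.5 - 23.2 = -6.7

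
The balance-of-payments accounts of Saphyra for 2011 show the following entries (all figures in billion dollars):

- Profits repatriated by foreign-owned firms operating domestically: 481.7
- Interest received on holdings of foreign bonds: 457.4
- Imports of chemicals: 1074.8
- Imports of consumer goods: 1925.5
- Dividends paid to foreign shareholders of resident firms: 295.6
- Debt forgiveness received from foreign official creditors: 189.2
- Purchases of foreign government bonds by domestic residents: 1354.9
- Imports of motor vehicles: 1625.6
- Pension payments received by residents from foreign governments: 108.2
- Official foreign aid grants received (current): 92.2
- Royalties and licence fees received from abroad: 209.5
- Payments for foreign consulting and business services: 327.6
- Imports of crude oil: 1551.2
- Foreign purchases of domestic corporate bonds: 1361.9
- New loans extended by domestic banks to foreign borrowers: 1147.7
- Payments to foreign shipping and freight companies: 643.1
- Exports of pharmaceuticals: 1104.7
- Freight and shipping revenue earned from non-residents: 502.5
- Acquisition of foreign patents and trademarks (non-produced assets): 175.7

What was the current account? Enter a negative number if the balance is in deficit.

Goods: 1104.7 - 1551.2 - 1074.8 - 1625.6 - 1925.5 = -5072.4
Services: 502.5 + 209.5 - 643.1 - 327.6 = -258.7
Primary income: -481.7 + 457.4 - 295.6 = -319.9
Secondary income: 92.2 + 108.2 = 200.4
Current account = (-5072.4) + (-258.7) + (-319.9) + 200.4 = -5450.6
(Excluded from the current account — capital account: debt forgiveness received from foreign official creditors 189.2, acquisition of foreign patents and trademarks (non-produced assets) 175.7; financial account: purchases of foreign government bonds by domestic residents 1354.9, foreign purchases of domestic corporate bonds 1361.9, new loans extended by domestic banks to foreign borrowers 1147.7.)

-5450.6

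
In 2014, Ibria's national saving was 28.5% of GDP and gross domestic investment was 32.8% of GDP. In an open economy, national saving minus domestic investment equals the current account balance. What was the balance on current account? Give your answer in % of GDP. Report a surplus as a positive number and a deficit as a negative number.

CA = S - I = 28.5 - 32.8 = -4.3

-4.3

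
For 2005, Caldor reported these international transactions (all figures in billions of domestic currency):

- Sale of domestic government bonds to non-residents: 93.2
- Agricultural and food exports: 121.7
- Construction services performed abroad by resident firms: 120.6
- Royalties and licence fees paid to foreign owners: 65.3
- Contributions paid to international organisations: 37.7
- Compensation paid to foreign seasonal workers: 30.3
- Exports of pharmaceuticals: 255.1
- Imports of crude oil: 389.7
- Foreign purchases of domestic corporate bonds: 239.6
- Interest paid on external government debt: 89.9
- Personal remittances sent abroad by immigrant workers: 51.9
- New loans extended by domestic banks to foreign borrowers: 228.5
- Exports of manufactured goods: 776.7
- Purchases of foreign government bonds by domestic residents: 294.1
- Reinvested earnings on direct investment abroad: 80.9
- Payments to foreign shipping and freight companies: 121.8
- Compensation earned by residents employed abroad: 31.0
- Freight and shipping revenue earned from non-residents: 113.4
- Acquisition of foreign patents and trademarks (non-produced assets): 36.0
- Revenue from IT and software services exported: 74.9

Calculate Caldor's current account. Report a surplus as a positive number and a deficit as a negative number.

Goods: -389.7 + 255.1 + 121.7 + 776.7 = 763.8
Services: 120.6 - 65.3 + 113.4 - 121.8 + 74.9 = 121.8
Primary income: 31.0 - 30.3 - 89.9 + 80.9 = -8.3
Secondary income: -37.7 - 51.9 = -89.6
Current account = 763.8 + 121.8 + (-8.3) + (-89.6) = 787.7
(Excluded from the current account — financial account: sale of domestic government bonds to non-residents 93.2, foreign purchases of domestic corporate bonds 239.6, new loans extended by domestic banks to foreign borrowers 228.5, purchases of foreign government bonds by domestic residents 294.1; capital account: acquisition of foreign patents and trademarks (non-produced assets) 36.0.)

787.7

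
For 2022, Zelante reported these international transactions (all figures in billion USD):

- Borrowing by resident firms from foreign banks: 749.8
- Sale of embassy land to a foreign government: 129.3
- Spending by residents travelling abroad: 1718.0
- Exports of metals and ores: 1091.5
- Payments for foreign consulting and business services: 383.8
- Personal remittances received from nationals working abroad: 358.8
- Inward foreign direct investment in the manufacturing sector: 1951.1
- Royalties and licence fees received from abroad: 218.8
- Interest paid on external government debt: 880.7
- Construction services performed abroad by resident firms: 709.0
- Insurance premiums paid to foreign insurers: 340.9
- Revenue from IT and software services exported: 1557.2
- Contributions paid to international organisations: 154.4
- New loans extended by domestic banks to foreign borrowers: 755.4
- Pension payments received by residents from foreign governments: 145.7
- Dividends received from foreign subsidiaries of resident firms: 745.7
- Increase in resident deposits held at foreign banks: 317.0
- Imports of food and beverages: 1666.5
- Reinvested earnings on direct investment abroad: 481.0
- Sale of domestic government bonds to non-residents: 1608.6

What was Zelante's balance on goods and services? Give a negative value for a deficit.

Goods: 1091.5 - 1666.5 = -575.0
Services: 218.8 + 709.0 + 1557.2 - 383.8 - 1718.0 - 340.9 = 42.3
Trade balance = -575.0 + 42.3 = -532.7
(Excluded from the trade balance — financial account: borrowing by resident firms from foreign banks 749.8, inward foreign direct investment in the manufacturing sector 1951.1, new loans extended by domestic banks to foreign borrowers 755.4, increase in resident deposits held at foreign banks 317.0, sale of domestic government bonds to non-residents 1608.6; capital account: sale of embassy land to a foreign government 129.3; secondary income: personal remittances received from nationals working abroad 358.8, contributions paid to international organisations 154.4, pension payments received by residents from foreign governments 145.7; primary income: interest paid on external government debt 880.7, dividends received from foreign subsidiaries of resident firms 745.7, reinvested earnings on direct investment abroad 481.0.)

-532.7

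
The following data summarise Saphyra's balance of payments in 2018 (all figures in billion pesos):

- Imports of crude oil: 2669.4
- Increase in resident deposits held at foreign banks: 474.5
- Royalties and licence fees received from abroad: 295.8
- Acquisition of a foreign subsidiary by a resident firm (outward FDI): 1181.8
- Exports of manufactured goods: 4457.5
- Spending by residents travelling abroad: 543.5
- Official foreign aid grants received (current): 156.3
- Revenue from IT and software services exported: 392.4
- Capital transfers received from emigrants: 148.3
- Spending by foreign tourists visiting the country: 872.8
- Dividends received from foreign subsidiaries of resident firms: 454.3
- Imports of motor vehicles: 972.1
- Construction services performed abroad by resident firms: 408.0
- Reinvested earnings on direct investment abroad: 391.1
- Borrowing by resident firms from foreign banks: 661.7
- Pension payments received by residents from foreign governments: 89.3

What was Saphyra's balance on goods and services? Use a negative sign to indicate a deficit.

Goods: -972.1 + 4457.5 - 2669.4 = 816.0
Services: 872.8 - 543.5 + 295.8 + 408.0 + 392.4 = 1425.5
Trade balance = 816.0 + 1425.5 = 2241.5
(Excluded from the trade balance — financial account: increase in resident deposits held at foreign banks 474.5, acquisition of a foreign subsidiary by a resident firm (outward FDI) 1181.8, borrowing by resident firms from foreign banks 661.7; secondary income: official foreign aid grants received (current) 156.3, pension payments received by residents from foreign governments 89.3; capital account: capital transfers received from emigrants 148.3; primary income: dividends received from foreign subsidiaries of resident firms 454.3, reinvested earnings on direct investment abroad 391.1.)

2241.5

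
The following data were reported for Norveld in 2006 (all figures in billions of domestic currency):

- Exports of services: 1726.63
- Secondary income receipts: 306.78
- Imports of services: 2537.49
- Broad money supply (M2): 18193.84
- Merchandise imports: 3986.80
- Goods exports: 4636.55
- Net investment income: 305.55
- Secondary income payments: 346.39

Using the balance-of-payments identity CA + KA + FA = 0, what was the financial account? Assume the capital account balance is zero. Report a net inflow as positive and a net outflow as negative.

Goods balance = 4636.55 - 3986.80 = 649.75
Services balance = 1726.63 - 2537.49 = -810.86
Trade balance (goods + services) = 649.75 + (-810.86) = -161.11
Net primary income = 305.55
Net secondary income = 306.78 - 346.39 = -39.61
Current account = -161.11 + 305.55 + (-39.61) = 104.83
Financial account = -(104.83) = -104.83

-104.83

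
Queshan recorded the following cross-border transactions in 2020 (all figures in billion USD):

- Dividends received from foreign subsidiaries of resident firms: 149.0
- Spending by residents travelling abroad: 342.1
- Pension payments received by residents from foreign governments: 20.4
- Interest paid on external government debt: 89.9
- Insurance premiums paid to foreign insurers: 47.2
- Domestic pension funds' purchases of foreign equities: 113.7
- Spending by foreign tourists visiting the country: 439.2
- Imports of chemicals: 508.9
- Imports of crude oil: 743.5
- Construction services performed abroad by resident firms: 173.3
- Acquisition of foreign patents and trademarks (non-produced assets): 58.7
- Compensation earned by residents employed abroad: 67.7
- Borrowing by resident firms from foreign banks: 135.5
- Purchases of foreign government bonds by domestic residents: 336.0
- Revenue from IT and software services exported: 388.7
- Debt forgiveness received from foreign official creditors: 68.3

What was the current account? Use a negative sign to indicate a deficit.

-493.3

Goods: -743.5 - 508.9 = -1252.4
Services: 173.3 - 47.2 - 342.1 + 439.2 + 388.7 = 611.9
Primary income: 67.7 - 89.9 + 149.0 = 126.8
Secondary income: 20.4
Current account = (-1252.4) + 611.9 + 126.8 + 20.4 = -493.3
(Excluded from the current account — financial account: domestic pension funds' purchases of foreign equities 113.7, borrowing by resident firms from foreign banks 135.5, purchases of foreign government bonds by domestic residents 336.0; capital account: acquisition of foreign patents and trademarks (non-produced assets) 58.7, debt forgiveness received from foreign official creditors 68.3.)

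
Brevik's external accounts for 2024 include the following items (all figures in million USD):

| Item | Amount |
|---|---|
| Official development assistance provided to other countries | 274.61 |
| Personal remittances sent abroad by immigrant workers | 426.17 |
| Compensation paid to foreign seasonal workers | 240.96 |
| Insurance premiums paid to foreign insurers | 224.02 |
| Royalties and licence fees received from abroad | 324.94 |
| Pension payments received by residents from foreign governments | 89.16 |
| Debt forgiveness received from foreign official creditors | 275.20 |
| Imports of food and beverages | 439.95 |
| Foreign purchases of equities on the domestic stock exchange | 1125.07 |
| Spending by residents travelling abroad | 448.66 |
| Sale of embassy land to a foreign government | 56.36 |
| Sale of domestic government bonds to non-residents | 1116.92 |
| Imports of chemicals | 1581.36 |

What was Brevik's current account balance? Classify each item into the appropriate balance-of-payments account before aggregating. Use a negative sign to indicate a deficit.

-3221.63

Goods: -439.95 - 1581.36 = -2021.31
Services: 324.94 - 224.02 - 448.66 = -347.74
Primary income: -240.96
Secondary income: 89.16 - 274.61 - 426.17 = -611.62
Current account = (-2021.31) + (-347.74) + (-240.96) + (-611.62) = -3221.63
(Excluded from the current account — capital account: debt forgiveness received from foreign official creditors 275.20, sale of embassy land to a foreign government 56.36; financial account: foreign purchases of equities on the domestic stock exchange 1125.07, sale of domestic government bonds to non-residents 1116.92.)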